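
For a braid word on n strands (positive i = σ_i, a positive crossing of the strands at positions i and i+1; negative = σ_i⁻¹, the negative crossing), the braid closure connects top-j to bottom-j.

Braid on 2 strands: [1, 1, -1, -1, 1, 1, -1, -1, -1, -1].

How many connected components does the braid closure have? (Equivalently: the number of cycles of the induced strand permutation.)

2

Derivation:
Track the strand permutation on 2 strands, starting from identity.
  step 1: s1 swaps positions 1,2 -> [2 1]
  step 2: s1 swaps positions 1,2 -> [1 2]
  step 3: s1^-1 swaps positions 1,2 -> [2 1]
  step 4: s1^-1 swaps positions 1,2 -> [1 2]
  step 5: s1 swaps positions 1,2 -> [2 1]
  step 6: s1 swaps positions 1,2 -> [1 2]
  step 7: s1^-1 swaps positions 1,2 -> [2 1]
  step 8: s1^-1 swaps positions 1,2 -> [1 2]
  step 9: s1^-1 swaps positions 1,2 -> [2 1]
  step 10: s1^-1 swaps positions 1,2 -> [1 2]
Final permutation (position -> original strand): [1 2]
Closure components = cycle count of this permutation = 2.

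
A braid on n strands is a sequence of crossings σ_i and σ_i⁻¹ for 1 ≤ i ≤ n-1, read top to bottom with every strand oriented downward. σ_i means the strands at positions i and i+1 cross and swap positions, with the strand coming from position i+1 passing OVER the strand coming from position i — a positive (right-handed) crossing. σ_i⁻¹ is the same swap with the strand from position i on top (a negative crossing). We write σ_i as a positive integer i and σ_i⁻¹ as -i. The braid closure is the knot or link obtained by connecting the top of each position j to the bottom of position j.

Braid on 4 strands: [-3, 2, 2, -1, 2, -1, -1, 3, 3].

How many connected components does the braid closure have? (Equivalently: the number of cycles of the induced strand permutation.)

1

Derivation:
Track the strand permutation on 4 strands, starting from identity.
  step 1: s3^-1 swaps positions 3,4 -> [1 2 4 3]
  step 2: s2 swaps positions 2,3 -> [1 4 2 3]
  step 3: s2 swaps positions 2,3 -> [1 2 4 3]
  step 4: s1^-1 swaps positions 1,2 -> [2 1 4 3]
  step 5: s2 swaps positions 2,3 -> [2 4 1 3]
  step 6: s1^-1 swaps positions 1,2 -> [4 2 1 3]
  step 7: s1^-1 swaps positions 1,2 -> [2 4 1 3]
  step 8: s3 swaps positions 3,4 -> [2 4 3 1]
  step 9: s3 swaps positions 3,4 -> [2 4 1 3]
Final permutation (position -> original strand): [2 4 1 3]
Closure components = cycle count of this permutation = 1.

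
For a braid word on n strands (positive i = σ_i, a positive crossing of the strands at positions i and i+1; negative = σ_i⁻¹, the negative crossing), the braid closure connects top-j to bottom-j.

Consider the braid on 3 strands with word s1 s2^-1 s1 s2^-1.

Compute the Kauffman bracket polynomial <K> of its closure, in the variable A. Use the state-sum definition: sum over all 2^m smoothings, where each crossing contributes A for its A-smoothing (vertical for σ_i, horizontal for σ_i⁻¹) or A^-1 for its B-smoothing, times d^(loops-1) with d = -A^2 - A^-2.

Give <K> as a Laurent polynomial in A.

Braid: s1 s2^-1 s1 s2^-1 on 3 strands, 4 crossings.
Writhe w = (#positive) - (#negative) = 2 - 2 = 0.
Computing the Kauffman bracket via state sum. There are 2^4 = 16 states.
Smooth each crossing (0=||, 1=⌣⌢); contribution A^(Σ sign_k(1-2s_k)) * d^(L-1).
  state 0000: A-exp=+0, loops=3, term = A^0 * d^2
  state 0001: A-exp=+2, loops=2, term = A^2 * d^1
  state 0010: A-exp=-2, loops=2, term = A^-2 * d^1
  state 0011: A-exp=+0, loops=1, term = A^0 * d^0
  state 0100: A-exp=+2, loops=2, term = A^2 * d^1
  state 0101: A-exp=+4, loops=3, term = A^4 * d^2
  state 0110: A-exp=+0, loops=1, term = A^0 * d^0
  state 0111: A-exp=+2, loops=2, term = A^2 * d^1
  state 1000: A-exp=-2, loops=2, term = A^-2 * d^1
  state 1001: A-exp=+0, loops=1, term = A^0 * d^0
  state 1010: A-exp=-4, loops=3, term = A^-4 * d^2
  state 1011: A-exp=-2, loops=2, term = A^-2 * d^1
  state 1100: A-exp=+0, loops=1, term = A^0 * d^0
  state 1101: A-exp=+2, loops=2, term = A^2 * d^1
  state 1110: A-exp=-2, loops=2, term = A^-2 * d^1
  state 1111: A-exp=+0, loops=1, term = A^0 * d^0
Collect the terms by A-exponent (count of states per loop number):
Powers of d = -A^2 - A^-2: d^2 = A^4 + 2 + A^-4.
  A^4 * (d^2) = A^8 + 2*A^4 + 1
  A^2 * (4*d) = -4*A^4 - 4
  A^0 * (5 + d^2) = A^4 + 7 + A^-4
  A^-2 * (4*d) = -4 - 4*A^-4
  A^-4 * (d^2) = 1 + 2*A^-4 + A^-8
Summing the groups: <K> = A^8 - A^4 + 1 - A^-4 + A^-8

Answer: A^8 - A^4 + 1 - A^-4 + A^-8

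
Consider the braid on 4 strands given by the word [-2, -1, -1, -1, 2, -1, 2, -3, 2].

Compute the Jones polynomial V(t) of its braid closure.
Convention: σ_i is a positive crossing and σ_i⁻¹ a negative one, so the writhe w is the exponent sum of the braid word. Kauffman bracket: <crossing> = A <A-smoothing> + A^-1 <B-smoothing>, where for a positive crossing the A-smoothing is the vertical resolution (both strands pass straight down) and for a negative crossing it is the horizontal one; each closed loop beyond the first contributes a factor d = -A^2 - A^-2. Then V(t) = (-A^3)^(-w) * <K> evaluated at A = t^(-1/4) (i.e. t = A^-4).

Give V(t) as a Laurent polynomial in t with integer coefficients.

t - 1 + 2*t^-1 - 2*t^-2 + 2*t^-3 - 2*t^-4 + t^-5

Derivation:
The presented braid s2^-1 s1^-1 s1^-1 s1^-1 s2 s1^-1 s2 s3^-1 s2 on 4 strands reduces by inverse Markov moves (closure unchanged at each step):
  Deconjugate: the word is γ·β·γ⁻¹ with γ = s2^-1 (prefix) and γ⁻¹ = s2 (suffix); strip both.
  Destabilize: the word has the form β·s3^-1 where s3^-1 occurs only as the final letter (β ∈ B_3); drop it and the last strand → 3 strands.
Reduced to β = s1^-1 s1^-1 s1^-1 s2 s1^-1 s2 on 3 strands, 6 crossings.
Compute on β:
Braid: s1^-1 s1^-1 s1^-1 s2 s1^-1 s2 on 3 strands, 6 crossings.
Writhe w = (#positive) - (#negative) = 2 - 4 = -2.
State-sum expansion of <K>. There are 2^6 = 64 states.
For each crossing: s=0 is the vertical smoothing, s=1 horizontal. Crossing k contributes A^(sign_k * (1 - 2*s_k)); loop factor d = -A^2 - A^-2.
Tabulate the states by total A-exponent and number of loops L (A-exp: L × count):
  A^6: L=5 ×1
  A^4: L=4 ×6
  A^2: L=3 ×15
  A^0: L=2 ×19, L=4 ×1
  A^-2: L=1 ×11, L=3 ×4
  A^-4: L=2 ×6
  A^-6: L=3 ×1
Each group contributes A^e * Σ count * d^(L-1):
Powers of d = -A^2 - A^-2: d^2 = A^4 + 2 + A^-4; d^3 = -A^6 - 3*A^2 - 3*A^-2 - A^-6; d^4 = A^8 + 4*A^4 + 6 + 4*A^-4 + A^-8.
  A^6 * (d^4) = A^14 + 4*A^10 + 6*A^6 + 4*A^2 + A^-2
  A^4 * (6*d^3) = -6*A^10 - 18*A^6 - 18*A^2 - 6*A^-2
  A^2 * (15*d^2) = 15*A^6 + 30*A^2 + 15*A^-2
  A^0 * (19*d + d^3) = -A^6 - 22*A^2 - 22*A^-2 - A^-6
  A^-2 * (11 + 4*d^2) = 4*A^2 + 19*A^-2 + 4*A^-6
  A^-4 * (6*d) = -6*A^-2 - 6*A^-6
  A^-6 * (d^2) = A^-2 + 2*A^-6 + A^-10
Summing the groups: <K> = A^14 - 2*A^10 + 2*A^6 - 2*A^2 + 2*A^-2 - A^-6 + A^-10
Normalise by the writhe: (-A^3)^(-w) = (-A^3)^(2) = A^6, so f(A) = A^6 * <K> = A^20 - 2*A^16 + 2*A^12 - 2*A^8 + 2*A^4 - 1 + A^-4.
Substitute A = t^(-1/4), i.e. A^e → t^(-e/4): V(t) = t - 1 + 2*t^-1 - 2*t^-2 + 2*t^-3 - 2*t^-4 + t^-5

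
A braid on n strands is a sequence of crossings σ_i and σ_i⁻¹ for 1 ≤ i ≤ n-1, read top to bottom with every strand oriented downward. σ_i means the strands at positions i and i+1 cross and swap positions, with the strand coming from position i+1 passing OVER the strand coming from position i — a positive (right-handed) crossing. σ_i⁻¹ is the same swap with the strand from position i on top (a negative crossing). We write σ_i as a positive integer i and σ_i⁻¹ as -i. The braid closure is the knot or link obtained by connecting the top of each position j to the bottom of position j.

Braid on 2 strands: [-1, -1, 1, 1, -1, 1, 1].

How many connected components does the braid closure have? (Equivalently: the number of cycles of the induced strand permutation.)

Track the strand permutation on 2 strands, starting from identity.
  step 1: s1^-1 swaps positions 1,2 -> [2 1]
  step 2: s1^-1 swaps positions 1,2 -> [1 2]
  step 3: s1 swaps positions 1,2 -> [2 1]
  step 4: s1 swaps positions 1,2 -> [1 2]
  step 5: s1^-1 swaps positions 1,2 -> [2 1]
  step 6: s1 swaps positions 1,2 -> [1 2]
  step 7: s1 swaps positions 1,2 -> [2 1]
Final permutation (position -> original strand): [2 1]
Closure components = cycle count of this permutation = 1.

Answer: 1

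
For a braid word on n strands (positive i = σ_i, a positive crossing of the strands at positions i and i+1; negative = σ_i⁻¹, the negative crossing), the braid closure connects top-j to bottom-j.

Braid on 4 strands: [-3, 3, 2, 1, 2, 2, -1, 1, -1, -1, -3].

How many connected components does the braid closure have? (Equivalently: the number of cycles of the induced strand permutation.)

1

Derivation:
Track the strand permutation on 4 strands, starting from identity.
  step 1: s3^-1 swaps positions 3,4 -> [1 2 4 3]
  step 2: s3 swaps positions 3,4 -> [1 2 3 4]
  step 3: s2 swaps positions 2,3 -> [1 3 2 4]
  step 4: s1 swaps positions 1,2 -> [3 1 2 4]
  step 5: s2 swaps positions 2,3 -> [3 2 1 4]
  step 6: s2 swaps positions 2,3 -> [3 1 2 4]
  step 7: s1^-1 swaps positions 1,2 -> [1 3 2 4]
  step 8: s1 swaps positions 1,2 -> [3 1 2 4]
  step 9: s1^-1 swaps positions 1,2 -> [1 3 2 4]
  step 10: s1^-1 swaps positions 1,2 -> [3 1 2 4]
  step 11: s3^-1 swaps positions 3,4 -> [3 1 4 2]
Final permutation (position -> original strand): [3 1 4 2]
Closure components = cycle count of this permutation = 1.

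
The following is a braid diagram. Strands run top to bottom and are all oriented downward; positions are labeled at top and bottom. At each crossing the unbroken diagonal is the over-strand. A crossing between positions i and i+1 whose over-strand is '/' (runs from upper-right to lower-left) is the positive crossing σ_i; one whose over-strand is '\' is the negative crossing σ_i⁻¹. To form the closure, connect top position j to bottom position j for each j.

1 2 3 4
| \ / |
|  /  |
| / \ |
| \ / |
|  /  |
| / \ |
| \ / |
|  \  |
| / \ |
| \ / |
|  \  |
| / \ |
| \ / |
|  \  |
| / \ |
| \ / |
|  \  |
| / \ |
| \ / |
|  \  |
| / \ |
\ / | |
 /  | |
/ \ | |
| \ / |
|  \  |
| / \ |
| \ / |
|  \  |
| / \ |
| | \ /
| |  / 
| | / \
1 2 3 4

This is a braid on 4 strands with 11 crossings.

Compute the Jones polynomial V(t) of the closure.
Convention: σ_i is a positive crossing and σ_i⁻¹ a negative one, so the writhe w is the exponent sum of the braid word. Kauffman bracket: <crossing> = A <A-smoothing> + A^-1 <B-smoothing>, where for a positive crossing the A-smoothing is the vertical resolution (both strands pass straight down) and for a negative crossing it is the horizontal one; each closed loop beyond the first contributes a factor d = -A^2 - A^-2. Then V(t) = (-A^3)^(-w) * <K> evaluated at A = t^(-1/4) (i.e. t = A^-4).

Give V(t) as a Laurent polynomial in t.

t^-2 + t^-4 - t^-5 + t^-6 - t^-7

Derivation:
Reading the diagram top to bottom ('/'-over between positions i,i+1 = s_i, '\'-over = s_i^-1): braid word = s2 s2 s2^-1 s2^-1 s2^-1 s2^-1 s2^-1 s1 s2^-1 s2^-1 s3.
The presented braid s2 s2 s2^-1 s2^-1 s2^-1 s2^-1 s2^-1 s1 s2^-1 s2^-1 s3 on 4 strands reduces by inverse Markov moves (closure unchanged at each step):
  Destabilize: the word has the form β·s3 where s3 occurs only as the final letter (β ∈ B_3); drop it and the last strand → 3 strands.
  Deconjugate: the word is γ·β·γ⁻¹ with γ = s2 s2 (prefix) and γ⁻¹ = s2^-1 s2^-1 (suffix); strip both.
Reduced to β = s2^-1 s2^-1 s2^-1 s2^-1 s2^-1 s1 on 3 strands, 6 crossings.
Compute on β:
Braid: s2^-1 s2^-1 s2^-1 s2^-1 s2^-1 s1 on 3 strands, 6 crossings.
Writhe w = (#positive) - (#negative) = 1 - 5 = -4.
Computing the Kauffman bracket via state sum. There are 2^6 = 64 states.
Smooth each crossing (0=||, 1=⌣⌢); contribution A^(Σ sign_k(1-2s_k)) * d^(L-1).
Tabulate the states by total A-exponent and number of loops L (A-exp: L × count):
  A^6: L=6 ×1
  A^4: L=5 ×6
  A^2: L=4 ×15
  A^0: L=3 ×20
  A^-2: L=2 ×15
  A^-4: L=1 ×5, L=3 ×1
  A^-6: L=2 ×1
Each group contributes A^e * Σ count * d^(L-1):
Powers of d = -A^2 - A^-2: d^2 = A^4 + 2 + A^-4; d^3 = -A^6 - 3*A^2 - 3*A^-2 - A^-6; d^4 = A^8 + 4*A^4 + 6 + 4*A^-4 + A^-8; d^5 = -A^10 - 5*A^6 - 10*A^2 - 10*A^-2 - 5*A^-6 - A^-10.
  A^6 * (d^5) = -A^16 - 5*A^12 - 10*A^8 - 10*A^4 - 5 - A^-4
  A^4 * (6*d^4) = 6*A^12 + 24*A^8 + 36*A^4 + 24 + 6*A^-4
  A^2 * (15*d^3) = -15*A^8 - 45*A^4 - 45 - 15*A^-4
  A^0 * (20*d^2) = 20*A^4 + 40 + 20*A^-4
  A^-2 * (15*d) = -15 - 15*A^-4
  A^-4 * (5 + d^2) = 1 + 7*A^-4 + A^-8
  A^-6 * (d) = -A^-4 - A^-8
Summing the groups: <K> = -A^16 + A^12 - A^8 + A^4 + A^-4
Normalise by the writhe: (-A^3)^(-w) = (-A^3)^(4) = A^12, so f(A) = A^12 * <K> = -A^28 + A^24 - A^20 + A^16 + A^8.
Substitute A = t^(-1/4), i.e. A^e → t^(-e/4): V(t) = t^-2 + t^-4 - t^-5 + t^-6 - t^-7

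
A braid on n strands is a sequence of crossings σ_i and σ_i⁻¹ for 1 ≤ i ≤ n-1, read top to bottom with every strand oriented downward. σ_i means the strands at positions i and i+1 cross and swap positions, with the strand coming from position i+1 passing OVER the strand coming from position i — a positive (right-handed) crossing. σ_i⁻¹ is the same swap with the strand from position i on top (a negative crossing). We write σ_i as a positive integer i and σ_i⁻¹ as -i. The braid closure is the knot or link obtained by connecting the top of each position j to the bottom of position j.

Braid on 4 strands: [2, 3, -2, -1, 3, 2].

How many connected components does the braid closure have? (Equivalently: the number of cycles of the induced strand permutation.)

2

Derivation:
Track the strand permutation on 4 strands, starting from identity.
  step 1: s2 swaps positions 2,3 -> [1 3 2 4]
  step 2: s3 swaps positions 3,4 -> [1 3 4 2]
  step 3: s2^-1 swaps positions 2,3 -> [1 4 3 2]
  step 4: s1^-1 swaps positions 1,2 -> [4 1 3 2]
  step 5: s3 swaps positions 3,4 -> [4 1 2 3]
  step 6: s2 swaps positions 2,3 -> [4 2 1 3]
Final permutation (position -> original strand): [4 2 1 3]
Closure components = cycle count of this permutation = 2.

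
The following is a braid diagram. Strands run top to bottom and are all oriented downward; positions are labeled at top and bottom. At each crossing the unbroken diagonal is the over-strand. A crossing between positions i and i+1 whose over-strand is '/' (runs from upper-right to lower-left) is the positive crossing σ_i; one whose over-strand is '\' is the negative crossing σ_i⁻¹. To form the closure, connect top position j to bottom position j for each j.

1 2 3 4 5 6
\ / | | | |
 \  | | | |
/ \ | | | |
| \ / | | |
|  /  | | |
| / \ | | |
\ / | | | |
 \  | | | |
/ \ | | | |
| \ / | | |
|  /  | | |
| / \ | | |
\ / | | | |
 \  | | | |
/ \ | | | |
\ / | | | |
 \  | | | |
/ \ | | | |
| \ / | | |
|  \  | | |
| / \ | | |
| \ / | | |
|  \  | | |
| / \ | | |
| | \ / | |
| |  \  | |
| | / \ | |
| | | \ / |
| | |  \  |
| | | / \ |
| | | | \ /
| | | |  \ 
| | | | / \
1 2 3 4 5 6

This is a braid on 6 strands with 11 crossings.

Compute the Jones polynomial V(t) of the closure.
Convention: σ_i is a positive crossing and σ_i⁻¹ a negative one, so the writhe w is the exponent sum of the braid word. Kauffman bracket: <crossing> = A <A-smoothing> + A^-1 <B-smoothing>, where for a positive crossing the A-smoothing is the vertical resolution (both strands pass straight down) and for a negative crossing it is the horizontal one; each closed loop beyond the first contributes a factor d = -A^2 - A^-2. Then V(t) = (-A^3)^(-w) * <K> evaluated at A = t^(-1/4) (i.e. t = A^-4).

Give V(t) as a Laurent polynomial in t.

Reading the diagram top to bottom ('/'-over between positions i,i+1 = s_i, '\'-over = s_i^-1): braid word = s1^-1 s2 s1^-1 s2 s1^-1 s1^-1 s2^-1 s2^-1 s3^-1 s4^-1 s5^-1.
The presented braid s1^-1 s2 s1^-1 s2 s1^-1 s1^-1 s2^-1 s2^-1 s3^-1 s4^-1 s5^-1 on 6 strands reduces by inverse Markov moves (closure unchanged at each step):
  Destabilize: the word has the form β·s5^-1 where s5^-1 occurs only as the final letter (β ∈ B_5); drop it and the last strand → 5 strands.
  Destabilize: the word has the form β·s4^-1 where s4^-1 occurs only as the final letter (β ∈ B_4); drop it and the last strand → 4 strands.
  Destabilize: the word has the form β·s3^-1 where s3^-1 occurs only as the final letter (β ∈ B_3); drop it and the last strand → 3 strands.
Reduced to β = s1^-1 s2 s1^-1 s2 s1^-1 s1^-1 s2^-1 s2^-1 on 3 strands, 8 crossings.
Compute on β:
Braid: s1^-1 s2 s1^-1 s2 s1^-1 s1^-1 s2^-1 s2^-1 on 3 strands, 8 crossings.
Writhe w = (#positive) - (#negative) = 2 - 6 = -4.
Computing the Kauffman bracket via state sum. There are 2^8 = 256 states.
Each crossing splits two ways (0=vertical, 1=horizontal). The state's weight is A^(#A-smoothings - #B-smoothings) * d^(loops - 1).
Tabulate the states by total A-exponent and number of loops L (A-exp: L × count):
  A^8: L=5 ×1
  A^6: L=4 ×8
  A^4: L=3 ×26, L=5 ×2
  A^2: L=2 ×41, L=4 ×15
  A^0: L=1 ×26, L=3 ×43, L=5 ×1
  A^-2: L=2 ×47, L=4 ×9
  A^-4: L=1 ×11, L=3 ×16, L=5 ×1
  A^-6: L=2 ×6, L=4 ×2
  A^-8: L=3 ×1
Each group contributes A^e * Σ count * d^(L-1):
Powers of d = -A^2 - A^-2: d^2 = A^4 + 2 + A^-4; d^3 = -A^6 - 3*A^2 - 3*A^-2 - A^-6; d^4 = A^8 + 4*A^4 + 6 + 4*A^-4 + A^-8.
  A^8 * (d^4) = A^16 + 4*A^12 + 6*A^8 + 4*A^4 + 1
  A^6 * (8*d^3) = -8*A^12 - 24*A^8 - 24*A^4 - 8
  A^4 * (26*d^2 + 2*d^4) = 2*A^12 + 34*A^8 + 64*A^4 + 34 + 2*A^-4
  A^2 * (41*d + 15*d^3) = -15*A^8 - 86*A^4 - 86 - 15*A^-4
  A^0 * (26 + 43*d^2 + d^4) = A^8 + 47*A^4 + 118 + 47*A^-4 + A^-8
  A^-2 * (47*d + 9*d^3) = -9*A^4 - 74 - 74*A^-4 - 9*A^-8
  A^-4 * (11 + 16*d^2 + d^4) = A^4 + 20 + 49*A^-4 + 20*A^-8 + A^-12
  A^-6 * (6*d + 2*d^3) = -2 - 12*A^-4 - 12*A^-8 - 2*A^-12
  A^-8 * (d^2) = A^-4 + 2*A^-8 + A^-12
Summing the groups: <K> = A^16 - 2*A^12 + 2*A^8 - 3*A^4 + 3 - 2*A^-4 + 2*A^-8
Normalise by the writhe: (-A^3)^(-w) = (-A^3)^(4) = A^12, so f(A) = A^12 * <K> = A^28 - 2*A^24 + 2*A^20 - 3*A^16 + 3*A^12 - 2*A^8 + 2*A^4.
Substitute A = t^(-1/4), i.e. A^e → t^(-e/4): V(t) = 2*t^-1 - 2*t^-2 + 3*t^-3 - 3*t^-4 + 2*t^-5 - 2*t^-6 + t^-7

Answer: 2*t^-1 - 2*t^-2 + 3*t^-3 - 3*t^-4 + 2*t^-5 - 2*t^-6 + t^-7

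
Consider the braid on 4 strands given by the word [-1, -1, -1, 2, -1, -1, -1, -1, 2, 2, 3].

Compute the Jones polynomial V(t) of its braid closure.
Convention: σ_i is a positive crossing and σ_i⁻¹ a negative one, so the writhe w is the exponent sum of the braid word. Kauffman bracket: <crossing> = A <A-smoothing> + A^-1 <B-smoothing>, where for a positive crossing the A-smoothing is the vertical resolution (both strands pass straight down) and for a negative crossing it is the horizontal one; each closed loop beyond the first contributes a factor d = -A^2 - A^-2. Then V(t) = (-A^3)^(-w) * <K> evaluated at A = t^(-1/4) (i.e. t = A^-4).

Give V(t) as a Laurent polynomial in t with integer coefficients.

-t + 2 - 3*t^-1 + 6*t^-2 - 6*t^-3 + 7*t^-4 - 7*t^-5 + 6*t^-6 - 4*t^-7 + 2*t^-8 - t^-9

Derivation:
The presented braid s1^-1 s1^-1 s1^-1 s2 s1^-1 s1^-1 s1^-1 s1^-1 s2 s2 s3 on 4 strands reduces by inverse Markov moves (closure unchanged at each step):
  Destabilize: the word has the form β·s3 where s3 occurs only as the final letter (β ∈ B_3); drop it and the last strand → 3 strands.
Reduced to β = s1^-1 s1^-1 s1^-1 s2 s1^-1 s1^-1 s1^-1 s1^-1 s2 s2 on 3 strands, 10 crossings.
Compute on β:
Braid: s1^-1 s1^-1 s1^-1 s2 s1^-1 s1^-1 s1^-1 s1^-1 s2 s2 on 3 strands, 10 crossings.
Writhe w = (#positive) - (#negative) = 3 - 7 = -4.
Enumerate smoothing states for the bracket polynomial. There are 2^10 = 1024 states.
For each crossing: s=0 is the vertical smoothing, s=1 horizontal. Crossing k contributes A^(sign_k * (1 - 2*s_k)); loop factor d = -A^2 - A^-2.
Tabulate the states by total A-exponent and number of loops L (A-exp: L × count):
  A^10: L=8 ×1
  A^8: L=7 ×10
  A^6: L=6 ×44, L=8 ×1
  A^4: L=5 ×112, L=7 ×8
  A^2: L=4 ×182, L=6 ×28
  A^0: L=3 ×194, L=5 ×58
  A^-2: L=2 ×130, L=4 ×79, L=6 ×1
  A^-4: L=1 ×45, L=3 ×70, L=5 ×5
  A^-6: L=2 ×36, L=4 ×9
  A^-8: L=3 ×10
  A^-10: L=4 ×1
Each group contributes A^e * Σ count * d^(L-1):
Powers of d = -A^2 - A^-2: d^2 = A^4 + 2 + A^-4; d^3 = -A^6 - 3*A^2 - 3*A^-2 - A^-6; d^4 = A^8 + 4*A^4 + 6 + 4*A^-4 + A^-8; d^5 = -A^10 - 5*A^6 - 10*A^2 - 10*A^-2 - 5*A^-6 - A^-10; d^6 = A^12 + 6*A^8 + 15*A^4 + 20 + 15*A^-4 + 6*A^-8 + A^-12; d^7 = -A^14 - 7*A^10 - 21*A^6 - 35*A^2 - 35*A^-2 - 21*A^-6 - 7*A^-10 - A^-14.
  A^10 * (d^7) = -A^24 - 7*A^20 - 21*A^16 - 35*A^12 - 35*A^8 - 21*A^4 - 7 - A^-4
  A^8 * (10*d^6) = 10*A^20 + 60*A^16 + 150*A^12 + 200*A^8 + 150*A^4 + 60 + 10*A^-4
  A^6 * (44*d^5 + d^7) = -A^20 - 51*A^16 - 241*A^12 - 475*A^8 - 475*A^4 - 241 - 51*A^-4 - A^-8
  A^4 * (112*d^4 + 8*d^6) = 8*A^16 + 160*A^12 + 568*A^8 + 832*A^4 + 568 + 160*A^-4 + 8*A^-8
  A^2 * (182*d^3 + 28*d^5) = -28*A^12 - 322*A^8 - 826*A^4 - 826 - 322*A^-4 - 28*A^-8
  A^0 * (194*d^2 + 58*d^4) = 58*A^8 + 426*A^4 + 736 + 426*A^-4 + 58*A^-8
  A^-2 * (130*d + 79*d^3 + d^5) = -A^8 - 84*A^4 - 377 - 377*A^-4 - 84*A^-8 - A^-12
  A^-4 * (45 + 70*d^2 + 5*d^4) = 5*A^4 + 90 + 215*A^-4 + 90*A^-8 + 5*A^-12
  A^-6 * (36*d + 9*d^3) = -9 - 63*A^-4 - 63*A^-8 - 9*A^-12
  A^-8 * (10*d^2) = 10*A^-4 + 20*A^-8 + 10*A^-12
  A^-10 * (d^3) = -A^-4 - 3*A^-8 - 3*A^-12 - A^-16
Summing the groups: <K> = -A^24 + 2*A^20 - 4*A^16 + 6*A^12 - 7*A^8 + 7*A^4 - 6 + 6*A^-4 - 3*A^-8 + 2*A^-12 - A^-16
Normalise by the writhe: (-A^3)^(-w) = (-A^3)^(4) = A^12, so f(A) = A^12 * <K> = -A^36 + 2*A^32 - 4*A^28 + 6*A^24 - 7*A^20 + 7*A^16 - 6*A^12 + 6*A^8 - 3*A^4 + 2 - A^-4.
Substitute A = t^(-1/4), i.e. A^e → t^(-e/4): V(t) = -t + 2 - 3*t^-1 + 6*t^-2 - 6*t^-3 + 7*t^-4 - 7*t^-5 + 6*t^-6 - 4*t^-7 + 2*t^-8 - t^-9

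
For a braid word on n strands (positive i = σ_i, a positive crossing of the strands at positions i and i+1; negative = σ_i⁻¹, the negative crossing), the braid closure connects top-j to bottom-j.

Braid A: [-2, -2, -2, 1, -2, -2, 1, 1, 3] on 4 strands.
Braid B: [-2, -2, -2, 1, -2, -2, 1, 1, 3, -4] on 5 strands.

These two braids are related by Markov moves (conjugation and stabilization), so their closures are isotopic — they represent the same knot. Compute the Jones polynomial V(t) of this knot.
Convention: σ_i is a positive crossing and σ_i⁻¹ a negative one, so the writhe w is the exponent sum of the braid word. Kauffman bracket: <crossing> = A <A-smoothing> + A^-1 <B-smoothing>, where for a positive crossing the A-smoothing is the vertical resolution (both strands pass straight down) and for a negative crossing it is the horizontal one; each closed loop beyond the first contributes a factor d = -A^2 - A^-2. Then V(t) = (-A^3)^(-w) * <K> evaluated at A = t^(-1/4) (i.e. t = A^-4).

-t^2 + 2*t - 3 + 5*t^-1 - 4*t^-2 + 5*t^-3 - 4*t^-4 + 2*t^-5 - t^-6

Derivation:
Markov-equivalent braids have isotopic closures, hence identical knot invariants. Strip the Markov moves from each word to reach a common short braid β, then compute V(t) once on β.
Braid A: s2^-1 s2^-1 s2^-1 s1 s2^-1 s2^-1 s1 s1 s3 on 4 strands reduces by inverse Markov moves (closure unchanged at each step):
  Destabilize: the word has the form β·s3 where s3 occurs only as the final letter (β ∈ B_3); drop it and the last strand → 3 strands.
Reduced to β = s2^-1 s2^-1 s2^-1 s1 s2^-1 s2^-1 s1 s1 on 3 strands, 8 crossings.
Braid B: s2^-1 s2^-1 s2^-1 s1 s2^-1 s2^-1 s1 s1 s3 s4^-1 on 5 strands reduces by inverse Markov moves (closure unchanged at each step):
  Destabilize: the word has the form β·s4^-1 where s4^-1 occurs only as the final letter (β ∈ B_4); drop it and the last strand → 4 strands.
  Destabilize: the word has the form β·s3 where s3 occurs only as the final letter (β ∈ B_3); drop it and the last strand → 3 strands.
Reduced to β = s2^-1 s2^-1 s2^-1 s1 s2^-1 s2^-1 s1 s1 on 3 strands, 8 crossings.
Both give the same β = s2^-1 s2^-1 s2^-1 s1 s2^-1 s2^-1 s1 s1 on 3 strands, so one state sum suffices:
Braid: s2^-1 s2^-1 s2^-1 s1 s2^-1 s2^-1 s1 s1 on 3 strands, 8 crossings.
Writhe w = (#positive) - (#negative) = 3 - 5 = -2.
Enumerate smoothing states for the bracket polynomial. There are 2^8 = 256 states.
Smooth each crossing (0=||, 1=⌣⌢); contribution A^(Σ sign_k(1-2s_k)) * d^(L-1).
Tabulate the states by total A-exponent and number of loops L (A-exp: L × count):
  A^8: L=6 ×1
  A^6: L=5 ×8
  A^4: L=4 ×27, L=6 ×1
  A^2: L=3 ×50, L=5 ×6
  A^0: L=2 ×53, L=4 ×17
  A^-2: L=1 ×27, L=3 ×28, L=5 ×1
  A^-4: L=2 ×24, L=4 ×4
  A^-6: L=3 ×8
  A^-8: L=4 ×1
Each group contributes A^e * Σ count * d^(L-1):
Powers of d = -A^2 - A^-2: d^2 = A^4 + 2 + A^-4; d^3 = -A^6 - 3*A^2 - 3*A^-2 - A^-6; d^4 = A^8 + 4*A^4 + 6 + 4*A^-4 + A^-8; d^5 = -A^10 - 5*A^6 - 10*A^2 - 10*A^-2 - 5*A^-6 - A^-10.
  A^8 * (d^5) = -A^18 - 5*A^14 - 10*A^10 - 10*A^6 - 5*A^2 - A^-2
  A^6 * (8*d^4) = 8*A^14 + 32*A^10 + 48*A^6 + 32*A^2 + 8*A^-2
  A^4 * (27*d^3 + d^5) = -A^14 - 32*A^10 - 91*A^6 - 91*A^2 - 32*A^-2 - A^-6
  A^2 * (50*d^2 + 6*d^4) = 6*A^10 + 74*A^6 + 136*A^2 + 74*A^-2 + 6*A^-6
  A^0 * (53*d + 17*d^3) = -17*A^6 - 104*A^2 - 104*A^-2 - 17*A^-6
  A^-2 * (27 + 28*d^2 + d^4) = A^6 + 32*A^2 + 89*A^-2 + 32*A^-6 + A^-10
  A^-4 * (24*d + 4*d^3) = -4*A^2 - 36*A^-2 - 36*A^-6 - 4*A^-10
  A^-6 * (8*d^2) = 8*A^-2 + 16*A^-6 + 8*A^-10
  A^-8 * (d^3) = -A^-2 - 3*A^-6 - 3*A^-10 - A^-14
Summing the groups: <K> = -A^18 + 2*A^14 - 4*A^10 + 5*A^6 - 4*A^2 + 5*A^-2 - 3*A^-6 + 2*A^-10 - A^-14
Normalise by the writhe: (-A^3)^(-w) = (-A^3)^(2) = A^6, so f(A) = A^6 * <K> = -A^24 + 2*A^20 - 4*A^16 + 5*A^12 - 4*A^8 + 5*A^4 - 3 + 2*A^-4 - A^-8.
Substitute A = t^(-1/4), i.e. A^e → t^(-e/4): V(t) = -t^2 + 2*t - 3 + 5*t^-1 - 4*t^-2 + 5*t^-3 - 4*t^-4 + 2*t^-5 - t^-6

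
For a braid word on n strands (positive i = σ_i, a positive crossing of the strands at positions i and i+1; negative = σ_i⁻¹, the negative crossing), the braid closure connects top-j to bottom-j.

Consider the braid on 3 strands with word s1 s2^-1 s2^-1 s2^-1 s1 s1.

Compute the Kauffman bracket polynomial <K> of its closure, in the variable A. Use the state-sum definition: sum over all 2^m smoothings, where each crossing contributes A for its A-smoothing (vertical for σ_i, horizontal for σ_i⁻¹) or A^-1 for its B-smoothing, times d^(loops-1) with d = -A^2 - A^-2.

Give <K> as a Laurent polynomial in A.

-A^12 + A^8 - A^4 + 3 - A^-4 + A^-8 - A^-12

Derivation:
Braid: s1 s2^-1 s2^-1 s2^-1 s1 s1 on 3 strands, 6 crossings.
Writhe w = (#positive) - (#negative) = 3 - 3 = 0.
Enumerate smoothing states for the bracket polynomial. There are 2^6 = 64 states.
For each crossing: s=0 is the vertical smoothing, s=1 horizontal. Crossing k contributes A^(sign_k * (1 - 2*s_k)); loop factor d = -A^2 - A^-2.
Tabulate the states by total A-exponent and number of loops L (A-exp: L × count):
  A^6: L=4 ×1
  A^4: L=3 ×6
  A^2: L=2 ×12, L=4 ×3
  A^0: L=1 ×9, L=3 ×10, L=5 ×1
  A^-2: L=2 ×12, L=4 ×3
  A^-4: L=3 ×6
  A^-6: L=4 ×1
Each group contributes A^e * Σ count * d^(L-1):
Powers of d = -A^2 - A^-2: d^2 = A^4 + 2 + A^-4; d^3 = -A^6 - 3*A^2 - 3*A^-2 - A^-6; d^4 = A^8 + 4*A^4 + 6 + 4*A^-4 + A^-8.
  A^6 * (d^3) = -A^12 - 3*A^8 - 3*A^4 - 1
  A^4 * (6*d^2) = 6*A^8 + 12*A^4 + 6
  A^2 * (12*d + 3*d^3) = -3*A^8 - 21*A^4 - 21 - 3*A^-4
  A^0 * (9 + 10*d^2 + d^4) = A^8 + 14*A^4 + 35 + 14*A^-4 + A^-8
  A^-2 * (12*d + 3*d^3) = -3*A^4 - 21 - 21*A^-4 - 3*A^-8
  A^-4 * (6*d^2) = 6 + 12*A^-4 + 6*A^-8
  A^-6 * (d^3) = -1 - 3*A^-4 - 3*A^-8 - A^-12
Summing the groups: <K> = -A^12 + A^8 - A^4 + 3 - A^-4 + A^-8 - A^-12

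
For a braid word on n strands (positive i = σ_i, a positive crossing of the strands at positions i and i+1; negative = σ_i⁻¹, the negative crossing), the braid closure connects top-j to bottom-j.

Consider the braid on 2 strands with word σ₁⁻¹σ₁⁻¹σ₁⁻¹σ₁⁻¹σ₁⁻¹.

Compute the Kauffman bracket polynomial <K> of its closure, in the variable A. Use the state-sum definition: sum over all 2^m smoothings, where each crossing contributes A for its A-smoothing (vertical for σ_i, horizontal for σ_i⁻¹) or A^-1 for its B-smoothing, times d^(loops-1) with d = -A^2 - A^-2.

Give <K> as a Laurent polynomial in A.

Braid: s1^-1 s1^-1 s1^-1 s1^-1 s1^-1 on 2 strands, 5 crossings.
Writhe w = (#positive) - (#negative) = 0 - 5 = -5.
Enumerate smoothing states for the bracket polynomial. There are 2^5 = 32 states.
Each crossing splits two ways (0=vertical, 1=horizontal). The state's weight is A^(#A-smoothings - #B-smoothings) * d^(loops - 1).
  state 00000: A-exp=-5, loops=2, term = A^-5 * d^1
  state 00001: A-exp=-3, loops=1, term = A^-3 * d^0
  state 00010: A-exp=-3, loops=1, term = A^-3 * d^0
  state 00011: A-exp=-1, loops=2, term = A^-1 * d^1
  state 00100: A-exp=-3, loops=1, term = A^-3 * d^0
  state 00101: A-exp=-1, loops=2, term = A^-1 * d^1
  state 00110: A-exp=-1, loops=2, term = A^-1 * d^1
  state 00111: A-exp=+1, loops=3, term = A^1 * d^2
  state 01000: A-exp=-3, loops=1, term = A^-3 * d^0
  state 01001: A-exp=-1, loops=2, term = A^-1 * d^1
  state 01010: A-exp=-1, loops=2, term = A^-1 * d^1
  state 01011: A-exp=+1, loops=3, term = A^1 * d^2
  state 01100: A-exp=-1, loops=2, term = A^-1 * d^1
  state 01101: A-exp=+1, loops=3, term = A^1 * d^2
  state 01110: A-exp=+1, loops=3, term = A^1 * d^2
  state 01111: A-exp=+3, loops=4, term = A^3 * d^3
  state 10000: A-exp=-3, loops=1, term = A^-3 * d^0
  state 10001: A-exp=-1, loops=2, term = A^-1 * d^1
  state 10010: A-exp=-1, loops=2, term = A^-1 * d^1
  state 10011: A-exp=+1, loops=3, term = A^1 * d^2
  state 10100: A-exp=-1, loops=2, term = A^-1 * d^1
  state 10101: A-exp=+1, loops=3, term = A^1 * d^2
  state 10110: A-exp=+1, loops=3, term = A^1 * d^2
  state 10111: A-exp=+3, loops=4, term = A^3 * d^3
  state 11000: A-exp=-1, loops=2, term = A^-1 * d^1
  state 11001: A-exp=+1, loops=3, term = A^1 * d^2
  state 11010: A-exp=+1, loops=3, term = A^1 * d^2
  state 11011: A-exp=+3, loops=4, term = A^3 * d^3
  state 11100: A-exp=+1, loops=3, term = A^1 * d^2
  state 11101: A-exp=+3, loops=4, term = A^3 * d^3
  state 11110: A-exp=+3, loops=4, term = A^3 * d^3
  state 11111: A-exp=+5, loops=5, term = A^5 * d^4
Collect the terms by A-exponent (count of states per loop number):
Powers of d = -A^2 - A^-2: d^2 = A^4 + 2 + A^-4; d^3 = -A^6 - 3*A^2 - 3*A^-2 - A^-6; d^4 = A^8 + 4*A^4 + 6 + 4*A^-4 + A^-8.
  A^5 * (d^4) = A^13 + 4*A^9 + 6*A^5 + 4*A + A^-3
  A^3 * (5*d^3) = -5*A^9 - 15*A^5 - 15*A - 5*A^-3
  A^1 * (10*d^2) = 10*A^5 + 20*A + 10*A^-3
  A^-1 * (10*d) = -10*A - 10*A^-3
  A^-3 * (5) = 5*A^-3
  A^-5 * (d) = -A^-3 - A^-7
Summing the groups: <K> = A^13 - A^9 + A^5 - A - A^-7

Answer: A^13 - A^9 + A^5 - A - A^-7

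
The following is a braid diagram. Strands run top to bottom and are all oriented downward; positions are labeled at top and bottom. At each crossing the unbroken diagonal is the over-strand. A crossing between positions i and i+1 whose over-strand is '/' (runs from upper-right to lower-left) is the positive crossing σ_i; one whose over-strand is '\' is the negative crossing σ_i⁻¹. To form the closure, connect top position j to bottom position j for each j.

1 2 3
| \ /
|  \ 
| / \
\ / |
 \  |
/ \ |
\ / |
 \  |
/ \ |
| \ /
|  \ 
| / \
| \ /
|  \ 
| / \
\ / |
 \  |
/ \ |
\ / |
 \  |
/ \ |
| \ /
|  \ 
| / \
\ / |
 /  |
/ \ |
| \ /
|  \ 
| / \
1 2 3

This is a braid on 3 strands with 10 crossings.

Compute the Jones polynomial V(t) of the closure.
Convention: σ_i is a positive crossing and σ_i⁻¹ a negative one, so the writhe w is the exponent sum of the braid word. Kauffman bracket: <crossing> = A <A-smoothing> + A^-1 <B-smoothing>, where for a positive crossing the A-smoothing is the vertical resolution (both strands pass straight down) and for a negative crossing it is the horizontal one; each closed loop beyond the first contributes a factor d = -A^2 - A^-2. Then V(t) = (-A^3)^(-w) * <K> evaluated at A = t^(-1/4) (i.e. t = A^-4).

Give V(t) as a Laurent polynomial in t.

Reading the diagram top to bottom ('/'-over between positions i,i+1 = s_i, '\'-over = s_i^-1): braid word = s2^-1 s1^-1 s1^-1 s2^-1 s2^-1 s1^-1 s1^-1 s2^-1 s1 s2^-1.
Braid: s2^-1 s1^-1 s1^-1 s2^-1 s2^-1 s1^-1 s1^-1 s2^-1 s1 s2^-1 on 3 strands, 10 crossings.
Writhe w = (#positive) - (#negative) = 1 - 9 = -8.
Computing the Kauffman bracket via state sum. There are 2^10 = 1024 states.
For each crossing: s=0 is the vertical smoothing, s=1 horizontal. Crossing k contributes A^(sign_k * (1 - 2*s_k)); loop factor d = -A^2 - A^-2.
Tabulate the states by total A-exponent and number of loops L (A-exp: L × count):
  A^10: L=6 ×1
  A^8: L=5 ×10
  A^6: L=4 ×41, L=6 ×4
  A^4: L=3 ×86, L=5 ×34
  A^2: L=2 ×92, L=4 ×114, L=6 ×4
  A^0: L=1 ×40, L=3 ×185, L=5 ×27
  A^-2: L=2 ×142, L=4 ×67, L=6 ×1
  A^-4: L=1 ×40, L=3 ×76, L=5 ×4
  A^-6: L=2 ×39, L=4 ×6
  A^-8: L=1 ×5, L=3 ×5
  A^-10: L=2 ×1
Each group contributes A^e * Σ count * d^(L-1):
Powers of d = -A^2 - A^-2: d^2 = A^4 + 2 + A^-4; d^3 = -A^6 - 3*A^2 - 3*A^-2 - A^-6; d^4 = A^8 + 4*A^4 + 6 + 4*A^-4 + A^-8; d^5 = -A^10 - 5*A^6 - 10*A^2 - 10*A^-2 - 5*A^-6 - A^-10.
  A^10 * (d^5) = -A^20 - 5*A^16 - 10*A^12 - 10*A^8 - 5*A^4 - 1
  A^8 * (10*d^4) = 10*A^16 + 40*A^12 + 60*A^8 + 40*A^4 + 10
  A^6 * (41*d^3 + 4*d^5) = -4*A^16 - 61*A^12 - 163*A^8 - 163*A^4 - 61 - 4*A^-4
  A^4 * (86*d^2 + 34*d^4) = 34*A^12 + 222*A^8 + 376*A^4 + 222 + 34*A^-4
  A^2 * (92*d + 114*d^3 + 4*d^5) = -4*A^12 - 134*A^8 - 474*A^4 - 474 - 134*A^-4 - 4*A^-8
  A^0 * (40 + 185*d^2 + 27*d^4) = 27*A^8 + 293*A^4 + 572 + 293*A^-4 + 27*A^-8
  A^-2 * (142*d + 67*d^3 + d^5) = -A^8 - 72*A^4 - 353 - 353*A^-4 - 72*A^-8 - A^-12
  A^-4 * (40 + 76*d^2 + 4*d^4) = 4*A^4 + 92 + 216*A^-4 + 92*A^-8 + 4*A^-12
  A^-6 * (39*d + 6*d^3) = -6 - 57*A^-4 - 57*A^-8 - 6*A^-12
  A^-8 * (5 + 5*d^2) = 5*A^-4 + 15*A^-8 + 5*A^-12
  A^-10 * (d) = -A^-8 - A^-12
Summing the groups: <K> = -A^20 + A^16 - A^12 + A^8 - A^4 + 1 + A^-12
Normalise by the writhe: (-A^3)^(-w) = (-A^3)^(8) = A^24, so f(A) = A^24 * <K> = -A^44 + A^40 - A^36 + A^32 - A^28 + A^24 + A^12.
Substitute A = t^(-1/4), i.e. A^e → t^(-e/4): V(t) = t^-3 + t^-6 - t^-7 + t^-8 - t^-9 + t^-10 - t^-11

Answer: t^-3 + t^-6 - t^-7 + t^-8 - t^-9 + t^-10 - t^-11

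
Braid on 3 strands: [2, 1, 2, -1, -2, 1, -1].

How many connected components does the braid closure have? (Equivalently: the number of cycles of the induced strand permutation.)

2

Derivation:
Track the strand permutation on 3 strands, starting from identity.
  step 1: s2 swaps positions 2,3 -> [1 3 2]
  step 2: s1 swaps positions 1,2 -> [3 1 2]
  step 3: s2 swaps positions 2,3 -> [3 2 1]
  step 4: s1^-1 swaps positions 1,2 -> [2 3 1]
  step 5: s2^-1 swaps positions 2,3 -> [2 1 3]
  step 6: s1 swaps positions 1,2 -> [1 2 3]
  step 7: s1^-1 swaps positions 1,2 -> [2 1 3]
Final permutation (position -> original strand): [2 1 3]
Closure components = cycle count of this permutation = 2.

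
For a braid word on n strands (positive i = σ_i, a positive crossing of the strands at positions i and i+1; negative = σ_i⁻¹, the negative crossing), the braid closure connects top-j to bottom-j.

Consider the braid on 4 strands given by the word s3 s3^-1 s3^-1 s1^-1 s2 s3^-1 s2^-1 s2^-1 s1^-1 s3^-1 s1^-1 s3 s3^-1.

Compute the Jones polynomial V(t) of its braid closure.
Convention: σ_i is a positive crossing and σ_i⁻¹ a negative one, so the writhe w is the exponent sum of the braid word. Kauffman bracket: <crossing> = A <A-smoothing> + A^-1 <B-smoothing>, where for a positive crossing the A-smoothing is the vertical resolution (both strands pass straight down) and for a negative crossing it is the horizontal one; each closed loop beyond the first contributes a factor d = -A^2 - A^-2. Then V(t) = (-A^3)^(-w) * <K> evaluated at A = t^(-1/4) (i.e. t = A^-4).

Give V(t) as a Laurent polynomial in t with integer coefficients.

The presented braid s3 s3^-1 s3^-1 s1^-1 s2 s3^-1 s2^-1 s2^-1 s1^-1 s3^-1 s1^-1 s3 s3^-1 on 4 strands reduces by inverse Markov moves (closure unchanged at each step):
  Deconjugate: the word is γ·β·γ⁻¹ with γ = s3 s3^-1 (prefix) and γ⁻¹ = s3 s3^-1 (suffix); strip both.
Reduced to β = s3^-1 s1^-1 s2 s3^-1 s2^-1 s2^-1 s1^-1 s3^-1 s1^-1 on 4 strands, 9 crossings.
Compute on β:
Braid: s3^-1 s1^-1 s2 s3^-1 s2^-1 s2^-1 s1^-1 s3^-1 s1^-1 on 4 strands, 9 crossings.
Writhe w = (#positive) - (#negative) = 1 - 8 = -7.
State-sum expansion of <K>. There are 2^9 = 512 states.
For each crossing: s=0 is the vertical smoothing, s=1 horizontal. Crossing k contributes A^(sign_k * (1 - 2*s_k)); loop factor d = -A^2 - A^-2.
Tabulate the states by total A-exponent and number of loops L (A-exp: L × count):
  A^9: L=6 ×1
  A^7: L=5 ×9
  A^5: L=4 ×34, L=6 ×2
  A^3: L=3 ×67, L=5 ×17
  A^1: L=2 ×69, L=4 ×56, L=6 ×1
  A^-1: L=1 ×30, L=3 ×88, L=5 ×8
  A^-3: L=2 ×61, L=4 ×23
  A^-5: L=1 ×9, L=3 ×26, L=5 ×1
  A^-7: L=2 ×6, L=4 ×3
  A^-9: L=3 ×1
Each group contributes A^e * Σ count * d^(L-1):
Powers of d = -A^2 - A^-2: d^2 = A^4 + 2 + A^-4; d^3 = -A^6 - 3*A^2 - 3*A^-2 - A^-6; d^4 = A^8 + 4*A^4 + 6 + 4*A^-4 + A^-8; d^5 = -A^10 - 5*A^6 - 10*A^2 - 10*A^-2 - 5*A^-6 - A^-10.
  A^9 * (d^5) = -A^19 - 5*A^15 - 10*A^11 - 10*A^7 - 5*A^3 - A^-1
  A^7 * (9*d^4) = 9*A^15 + 36*A^11 + 54*A^7 + 36*A^3 + 9*A^-1
  A^5 * (34*d^3 + 2*d^5) = -2*A^15 - 44*A^11 - 122*A^7 - 122*A^3 - 44*A^-1 - 2*A^-5
  A^3 * (67*d^2 + 17*d^4) = 17*A^11 + 135*A^7 + 236*A^3 + 135*A^-1 + 17*A^-5
  A^1 * (69*d + 56*d^3 + d^5) = -A^11 - 61*A^7 - 247*A^3 - 247*A^-1 - 61*A^-5 - A^-9
  A^-1 * (30 + 88*d^2 + 8*d^4) = 8*A^7 + 120*A^3 + 254*A^-1 + 120*A^-5 + 8*A^-9
  A^-3 * (61*d + 23*d^3) = -23*A^3 - 130*A^-1 - 130*A^-5 - 23*A^-9
  A^-5 * (9 + 26*d^2 + d^4) = A^3 + 30*A^-1 + 67*A^-5 + 30*A^-9 + A^-13
  A^-7 * (6*d + 3*d^3) = -3*A^-1 - 15*A^-5 - 15*A^-9 - 3*A^-13
  A^-9 * (d^2) = A^-5 + 2*A^-9 + A^-13
Summing the groups: <K> = -A^19 + 2*A^15 - 2*A^11 + 4*A^7 - 4*A^3 + 3*A^-1 - 3*A^-5 + A^-9 - A^-13
Normalise by the writhe: (-A^3)^(-w) = (-A^3)^(7) = -A^21, so f(A) = -A^21 * <K> = A^40 - 2*A^36 + 2*A^32 - 4*A^28 + 4*A^24 - 3*A^20 + 3*A^16 - A^12 + A^8.
Substitute A = t^(-1/4), i.e. A^e → t^(-e/4): V(t) = t^-2 - t^-3 + 3*t^-4 - 3*t^-5 + 4*t^-6 - 4*t^-7 + 2*t^-8 - 2*t^-9 + t^-10

Answer: t^-2 - t^-3 + 3*t^-4 - 3*t^-5 + 4*t^-6 - 4*t^-7 + 2*t^-8 - 2*t^-9 + t^-10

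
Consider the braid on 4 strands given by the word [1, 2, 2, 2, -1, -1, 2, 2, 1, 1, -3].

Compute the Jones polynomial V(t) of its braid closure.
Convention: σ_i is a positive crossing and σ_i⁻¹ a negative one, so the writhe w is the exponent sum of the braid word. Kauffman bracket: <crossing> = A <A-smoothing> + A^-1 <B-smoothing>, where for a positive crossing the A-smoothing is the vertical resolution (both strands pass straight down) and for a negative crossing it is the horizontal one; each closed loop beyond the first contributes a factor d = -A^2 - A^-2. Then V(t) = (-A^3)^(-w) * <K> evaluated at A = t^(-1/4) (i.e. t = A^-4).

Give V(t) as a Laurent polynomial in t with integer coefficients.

t^10 - 3*t^9 + 5*t^8 - 7*t^7 + 7*t^6 - 7*t^5 + 6*t^4 - 3*t^3 + 2*t^2

Derivation:
The presented braid s1 s2 s2 s2 s1^-1 s1^-1 s2 s2 s1 s1 s3^-1 on 4 strands reduces by inverse Markov moves (closure unchanged at each step):
  Destabilize: the word has the form β·s3^-1 where s3^-1 occurs only as the final letter (β ∈ B_3); drop it and the last strand → 3 strands.
Reduced to β = s1 s2 s2 s2 s1^-1 s1^-1 s2 s2 s1 s1 on 3 strands, 10 crossings.
Compute on β:
Braid: s1 s2 s2 s2 s1^-1 s1^-1 s2 s2 s1 s1 on 3 strands, 10 crossings.
Writhe w = (#positive) - (#negative) = 8 - 2 = 6.
Computing the Kauffman bracket via state sum. There are 2^10 = 1024 states.
For each crossing: s=0 is the vertical smoothing, s=1 horizontal. Crossing k contributes A^(sign_k * (1 - 2*s_k)); loop factor d = -A^2 - A^-2.
Tabulate the states by total A-exponent and number of loops L (A-exp: L × count):
  A^10: L=3 ×1
  A^8: L=2 ×7, L=4 ×3
  A^6: L=1 ×10, L=3 ×32, L=5 ×3
  A^4: L=2 ×76, L=4 ×43, L=6 ×1
  A^2: L=1 ×51, L=3 ×132, L=5 ×27
  A^0: L=2 ×135, L=4 ×109, L=6 ×8
  A^-2: L=3 ×161, L=5 ×48, L=7 ×1
  A^-4: L=4 ×109, L=6 ×11
  A^-6: L=5 ×44, L=7 ×1
  A^-8: L=6 ×10
  A^-10: L=7 ×1
Each group contributes A^e * Σ count * d^(L-1):
Powers of d = -A^2 - A^-2: d^2 = A^4 + 2 + A^-4; d^3 = -A^6 - 3*A^2 - 3*A^-2 - A^-6; d^4 = A^8 + 4*A^4 + 6 + 4*A^-4 + A^-8; d^5 = -A^10 - 5*A^6 - 10*A^2 - 10*A^-2 - 5*A^-6 - A^-10; d^6 = A^12 + 6*A^8 + 15*A^4 + 20 + 15*A^-4 + 6*A^-8 + A^-12.
  A^10 * (d^2) = A^14 + 2*A^10 + A^6
  A^8 * (7*d + 3*d^3) = -3*A^14 - 16*A^10 - 16*A^6 - 3*A^2
  A^6 * (10 + 32*d^2 + 3*d^4) = 3*A^14 + 44*A^10 + 92*A^6 + 44*A^2 + 3*A^-2
  A^4 * (76*d + 43*d^3 + d^5) = -A^14 - 48*A^10 - 215*A^6 - 215*A^2 - 48*A^-2 - A^-6
  A^2 * (51 + 132*d^2 + 27*d^4) = 27*A^10 + 240*A^6 + 477*A^2 + 240*A^-2 + 27*A^-6
  A^0 * (135*d + 109*d^3 + 8*d^5) = -8*A^10 - 149*A^6 - 542*A^2 - 542*A^-2 - 149*A^-6 - 8*A^-10
  A^-2 * (161*d^2 + 48*d^4 + d^6) = A^10 + 54*A^6 + 368*A^2 + 630*A^-2 + 368*A^-6 + 54*A^-10 + A^-14
  A^-4 * (109*d^3 + 11*d^5) = -11*A^6 - 164*A^2 - 437*A^-2 - 437*A^-6 - 164*A^-10 - 11*A^-14
  A^-6 * (44*d^4 + d^6) = A^6 + 50*A^2 + 191*A^-2 + 284*A^-6 + 191*A^-10 + 50*A^-14 + A^-18
  A^-8 * (10*d^5) = -10*A^2 - 50*A^-2 - 100*A^-6 - 100*A^-10 - 50*A^-14 - 10*A^-18
  A^-10 * (d^6) = A^2 + 6*A^-2 + 15*A^-6 + 20*A^-10 + 15*A^-14 + 6*A^-18 + A^-22
Summing the groups: <K> = 2*A^10 - 3*A^6 + 6*A^2 - 7*A^-2 + 7*A^-6 - 7*A^-10 + 5*A^-14 - 3*A^-18 + A^-22
Normalise by the writhe: (-A^3)^(-w) = (-A^3)^(-6) = A^-18, so f(A) = A^-18 * <K> = 2*A^-8 - 3*A^-12 + 6*A^-16 - 7*A^-20 + 7*A^-24 - 7*A^-28 + 5*A^-32 - 3*A^-36 + A^-40.
Substitute A = t^(-1/4), i.e. A^e → t^(-e/4): V(t) = t^10 - 3*t^9 + 5*t^8 - 7*t^7 + 7*t^6 - 7*t^5 + 6*t^4 - 3*t^3 + 2*t^2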